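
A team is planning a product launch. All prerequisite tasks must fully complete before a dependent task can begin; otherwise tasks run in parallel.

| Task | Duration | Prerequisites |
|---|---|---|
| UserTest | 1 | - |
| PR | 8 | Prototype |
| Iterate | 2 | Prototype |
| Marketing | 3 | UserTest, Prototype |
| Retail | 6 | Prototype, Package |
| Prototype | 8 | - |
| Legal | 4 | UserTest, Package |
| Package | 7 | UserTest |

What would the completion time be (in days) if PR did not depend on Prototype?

Original critical path: Prototype→PR = 8+8 = 16 ⇒ 16 days.
Without Prototype→PR, PR's earliest start moves from 8 to 0.
The longest chain is now Prototype→Retail = 8+6 = 14, so the project takes 14 days.

14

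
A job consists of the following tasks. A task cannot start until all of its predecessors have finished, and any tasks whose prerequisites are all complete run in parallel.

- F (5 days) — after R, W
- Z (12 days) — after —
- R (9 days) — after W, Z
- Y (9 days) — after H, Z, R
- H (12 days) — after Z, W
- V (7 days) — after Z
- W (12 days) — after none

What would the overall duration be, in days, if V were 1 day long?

33

Actual critical path: W→H→Y = 12+12+9 = 33 ⇒ 33 days.
V has 14 days of float (longest path through it is 19).
No other chain overtakes it, so the finish is 33 days.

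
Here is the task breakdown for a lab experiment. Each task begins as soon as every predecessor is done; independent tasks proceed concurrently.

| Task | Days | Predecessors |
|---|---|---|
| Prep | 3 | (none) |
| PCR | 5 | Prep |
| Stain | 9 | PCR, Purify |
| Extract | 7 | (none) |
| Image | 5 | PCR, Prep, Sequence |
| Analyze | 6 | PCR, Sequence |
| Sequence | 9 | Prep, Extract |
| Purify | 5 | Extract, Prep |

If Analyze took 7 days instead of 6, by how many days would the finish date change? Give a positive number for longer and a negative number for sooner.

1

As given, the longest chain is Extract→Sequence→Analyze = 7+9+6 = 22, so the finish is 22 days.
Analyze is on the critical path; changing it to 7 makes that path 23 days.
The critical path is still Extract→Sequence→Analyze; finish is now 23 days.
Change in finish: 23 − 22 = +1 days.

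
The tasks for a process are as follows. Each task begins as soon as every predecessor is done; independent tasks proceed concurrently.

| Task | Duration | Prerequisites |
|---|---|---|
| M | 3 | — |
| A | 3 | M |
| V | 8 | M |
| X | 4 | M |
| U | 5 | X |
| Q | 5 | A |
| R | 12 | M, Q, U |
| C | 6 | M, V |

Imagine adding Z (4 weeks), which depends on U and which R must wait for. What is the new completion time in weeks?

Originally the project takes 24 weeks.
With Z inserted, R now waits for max(M, Q, U, Z).
New critical path: M→X→U→Z→R = 3+4+5+4+12 = 28 ⇒ 28 weeks.

28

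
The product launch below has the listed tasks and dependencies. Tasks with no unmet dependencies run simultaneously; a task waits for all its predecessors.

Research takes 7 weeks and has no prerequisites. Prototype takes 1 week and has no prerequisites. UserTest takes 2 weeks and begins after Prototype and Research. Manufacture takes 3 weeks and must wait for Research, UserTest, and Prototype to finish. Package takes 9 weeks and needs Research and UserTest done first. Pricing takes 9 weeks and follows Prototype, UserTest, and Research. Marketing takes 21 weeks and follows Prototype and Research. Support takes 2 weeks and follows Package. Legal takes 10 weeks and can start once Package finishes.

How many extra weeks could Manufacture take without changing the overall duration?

16

The longest chain is Research→UserTest→Package→Legal = 7+2+9+10 = 28; overall finish 28 weeks.
The longest chain containing Manufacture totals 12 weeks.
Float = 28 − 12 = 16.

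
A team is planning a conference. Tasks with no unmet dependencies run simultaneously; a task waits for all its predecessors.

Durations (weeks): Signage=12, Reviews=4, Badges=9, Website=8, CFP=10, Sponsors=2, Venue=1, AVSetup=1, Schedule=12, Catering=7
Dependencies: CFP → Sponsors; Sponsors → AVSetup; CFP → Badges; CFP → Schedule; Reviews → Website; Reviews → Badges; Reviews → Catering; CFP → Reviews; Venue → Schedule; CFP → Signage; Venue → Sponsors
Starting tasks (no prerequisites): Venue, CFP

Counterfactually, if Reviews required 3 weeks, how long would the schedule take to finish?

22

The binding path is CFP→Reviews→Badges = 10+4+9 = 23; finish at 23 weeks.
Reviews lies on that path, so at 3 weeks the path becomes 22 weeks.
That remains the longest chain; total 22 weeks.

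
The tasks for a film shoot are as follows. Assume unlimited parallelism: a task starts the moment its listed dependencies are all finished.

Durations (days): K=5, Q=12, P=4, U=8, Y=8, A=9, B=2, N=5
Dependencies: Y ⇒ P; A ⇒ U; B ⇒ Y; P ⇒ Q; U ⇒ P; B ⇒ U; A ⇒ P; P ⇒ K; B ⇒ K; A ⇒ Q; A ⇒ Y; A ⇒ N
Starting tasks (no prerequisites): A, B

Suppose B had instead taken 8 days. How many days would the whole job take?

33

As given, the longest chain is A→Y→P→Q = 9+8+4+12 = 33, so the finish is 33 days.
The longest path through B is only 26 days, so B has float 7.
The critical path is still A→Y→P→Q; finish is now 33 days.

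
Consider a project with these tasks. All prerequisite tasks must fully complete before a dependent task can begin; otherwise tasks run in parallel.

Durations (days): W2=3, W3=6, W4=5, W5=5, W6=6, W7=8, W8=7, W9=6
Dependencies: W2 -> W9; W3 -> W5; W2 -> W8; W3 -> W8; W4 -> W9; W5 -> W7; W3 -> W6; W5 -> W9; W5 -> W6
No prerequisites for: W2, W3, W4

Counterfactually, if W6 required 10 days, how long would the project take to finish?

21

As given, the longest chain is W3→W5→W7 = 6+5+8 = 19, so the finish is 19 days.
W6 is off the critical path — its longest chain is 17 days, giving 2 of slack.
New critical path: W3→W5→W6 = 6+5+10 = 21 ⇒ 21 days.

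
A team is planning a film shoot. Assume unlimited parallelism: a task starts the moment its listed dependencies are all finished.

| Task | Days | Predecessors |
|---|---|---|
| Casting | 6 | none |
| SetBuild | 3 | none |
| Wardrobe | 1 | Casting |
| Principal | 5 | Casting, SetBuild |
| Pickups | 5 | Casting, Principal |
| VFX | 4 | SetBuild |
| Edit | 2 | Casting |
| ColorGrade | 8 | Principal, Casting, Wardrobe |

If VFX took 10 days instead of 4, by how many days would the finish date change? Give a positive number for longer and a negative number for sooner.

The binding path is Casting→Principal→ColorGrade = 6+5+8 = 19; finish at 19 days.
The longest path through VFX is only 7 days, so VFX has float 12.
No other chain overtakes it, so the finish is 19 days.
Change in finish: 19 − 19 = +0 days.

0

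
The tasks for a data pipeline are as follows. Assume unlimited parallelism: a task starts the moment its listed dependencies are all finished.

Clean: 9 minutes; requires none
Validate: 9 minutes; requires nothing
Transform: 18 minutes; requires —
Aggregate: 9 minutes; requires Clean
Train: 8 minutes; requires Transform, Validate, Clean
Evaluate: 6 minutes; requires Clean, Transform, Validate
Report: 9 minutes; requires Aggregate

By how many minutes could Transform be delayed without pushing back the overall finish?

Clean→Aggregate→Report = 9+9+9 = 27 sets the makespan at 27 minutes.
Transform finishes as early as 18 and must finish by 19.
Slack of Transform = 1 − 0 = 1 minute.

1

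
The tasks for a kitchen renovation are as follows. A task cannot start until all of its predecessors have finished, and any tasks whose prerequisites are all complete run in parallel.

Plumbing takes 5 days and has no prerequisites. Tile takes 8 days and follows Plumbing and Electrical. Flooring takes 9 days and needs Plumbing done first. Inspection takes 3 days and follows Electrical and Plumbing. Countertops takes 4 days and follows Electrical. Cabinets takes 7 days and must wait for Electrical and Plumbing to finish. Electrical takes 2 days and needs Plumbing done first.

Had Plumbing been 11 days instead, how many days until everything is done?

The binding path is Plumbing→Electrical→Tile = 5+2+8 = 15; finish at 15 days.
Plumbing is on the critical path; changing it to 11 makes that path 21 days.
That remains the longest chain; total 21 days.

21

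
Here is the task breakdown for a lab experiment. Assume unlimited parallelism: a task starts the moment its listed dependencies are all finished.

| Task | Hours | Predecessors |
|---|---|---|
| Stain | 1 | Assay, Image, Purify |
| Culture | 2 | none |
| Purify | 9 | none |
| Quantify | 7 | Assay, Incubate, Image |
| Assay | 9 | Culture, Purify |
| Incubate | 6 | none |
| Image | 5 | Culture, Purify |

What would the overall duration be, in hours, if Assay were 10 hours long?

Baseline: Purify→Assay→Quantify = 9+9+7 = 25 → 25 hours.
Assay is on the critical path; changing it to 10 makes that path 26 hours.
The critical path is still Purify→Assay→Quantify; finish is now 26 hours.

26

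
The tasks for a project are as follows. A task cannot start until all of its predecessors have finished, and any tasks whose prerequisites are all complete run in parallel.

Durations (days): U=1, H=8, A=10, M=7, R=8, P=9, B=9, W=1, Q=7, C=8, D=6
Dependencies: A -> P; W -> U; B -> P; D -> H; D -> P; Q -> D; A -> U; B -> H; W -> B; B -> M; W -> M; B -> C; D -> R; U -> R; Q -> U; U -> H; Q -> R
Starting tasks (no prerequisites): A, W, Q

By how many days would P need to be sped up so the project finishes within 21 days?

1

Current finish: 22 days; target: 21.
P is on every critical path, so each day cut from P cuts the finish by one (this holds down to a finish of 21).
Need 22 − 21 = 1 day off P → P becomes 8 days, finish becomes 21.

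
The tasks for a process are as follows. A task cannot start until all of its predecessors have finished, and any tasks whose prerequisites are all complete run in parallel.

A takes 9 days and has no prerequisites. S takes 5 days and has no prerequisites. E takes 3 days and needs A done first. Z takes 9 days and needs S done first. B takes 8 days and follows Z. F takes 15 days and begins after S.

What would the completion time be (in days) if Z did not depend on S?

Original critical path: S→Z→B = 5+9+8 = 22 ⇒ 22 days.
Without S→Z, Z's earliest start moves from 5 to 0.
The longest chain is now S→F = 5+15 = 20, so the project takes 20 days.

20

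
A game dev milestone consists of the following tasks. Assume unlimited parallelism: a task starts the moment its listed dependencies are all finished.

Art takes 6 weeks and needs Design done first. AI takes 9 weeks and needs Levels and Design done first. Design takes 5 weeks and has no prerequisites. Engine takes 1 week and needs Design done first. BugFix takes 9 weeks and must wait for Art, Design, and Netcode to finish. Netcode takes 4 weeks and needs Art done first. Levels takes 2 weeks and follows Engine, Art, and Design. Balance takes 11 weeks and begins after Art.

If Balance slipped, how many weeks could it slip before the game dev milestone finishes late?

2

Critical path: Design→Art→Netcode→BugFix = 5+6+4+9 = 24, so the finish is 24 weeks.
Balance finishes as early as 22 and must finish by 24.
So Balance can slip 24 − 22 = 2 weeks.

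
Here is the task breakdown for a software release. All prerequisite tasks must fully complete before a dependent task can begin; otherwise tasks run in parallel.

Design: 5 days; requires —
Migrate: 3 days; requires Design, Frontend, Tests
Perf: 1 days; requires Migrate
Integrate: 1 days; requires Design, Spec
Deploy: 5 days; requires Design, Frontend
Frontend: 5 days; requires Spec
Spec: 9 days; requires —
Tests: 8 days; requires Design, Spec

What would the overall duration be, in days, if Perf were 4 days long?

24

Critical path before the change: Spec→Tests→Migrate→Perf = 9+8+3+1 = 21 giving 21 days.
Perf lies on that path, so at 4 days the path becomes 24 days.
That remains the longest chain; total 24 days.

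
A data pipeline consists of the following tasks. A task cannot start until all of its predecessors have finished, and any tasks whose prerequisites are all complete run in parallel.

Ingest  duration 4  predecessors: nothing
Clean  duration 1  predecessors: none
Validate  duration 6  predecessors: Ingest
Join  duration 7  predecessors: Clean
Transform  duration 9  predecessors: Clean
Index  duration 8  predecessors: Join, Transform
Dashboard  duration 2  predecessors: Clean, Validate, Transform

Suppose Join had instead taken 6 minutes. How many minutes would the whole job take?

As given, the longest chain is Clean→Transform→Index = 1+9+8 = 18, so the finish is 18 minutes.
Join is off the critical path — its longest chain is 16 minutes, giving 2 of slack.
The critical path is still Clean→Transform→Index; finish is now 18 minutes.

18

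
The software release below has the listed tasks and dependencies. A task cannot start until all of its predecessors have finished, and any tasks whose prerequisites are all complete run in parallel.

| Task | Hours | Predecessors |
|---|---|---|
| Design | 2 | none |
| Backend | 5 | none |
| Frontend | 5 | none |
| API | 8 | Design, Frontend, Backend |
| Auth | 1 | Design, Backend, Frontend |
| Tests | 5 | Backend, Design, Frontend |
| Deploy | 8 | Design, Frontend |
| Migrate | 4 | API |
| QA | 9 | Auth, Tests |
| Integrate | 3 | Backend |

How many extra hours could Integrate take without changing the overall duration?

The longest chain is Backend→Tests→QA = 5+5+9 = 19; overall finish 19 hours.
Integrate finishes as early as 8 and must finish by 19.
Float = 19 − 8 = 11.

11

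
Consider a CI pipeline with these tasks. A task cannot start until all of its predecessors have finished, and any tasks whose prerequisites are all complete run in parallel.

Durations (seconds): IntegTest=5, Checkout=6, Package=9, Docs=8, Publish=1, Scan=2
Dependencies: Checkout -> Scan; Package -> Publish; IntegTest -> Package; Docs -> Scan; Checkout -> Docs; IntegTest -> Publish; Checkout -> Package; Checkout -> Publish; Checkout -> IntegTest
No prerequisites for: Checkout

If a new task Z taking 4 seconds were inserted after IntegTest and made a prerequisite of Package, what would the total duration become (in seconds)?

Originally the CI pipeline takes 21 seconds.
With Z inserted, Package now waits for max(IntegTest, Checkout, Z).
New critical path: Checkout→IntegTest→Z→Package→Publish = 6+5+4+9+1 = 25 ⇒ 25 seconds.

25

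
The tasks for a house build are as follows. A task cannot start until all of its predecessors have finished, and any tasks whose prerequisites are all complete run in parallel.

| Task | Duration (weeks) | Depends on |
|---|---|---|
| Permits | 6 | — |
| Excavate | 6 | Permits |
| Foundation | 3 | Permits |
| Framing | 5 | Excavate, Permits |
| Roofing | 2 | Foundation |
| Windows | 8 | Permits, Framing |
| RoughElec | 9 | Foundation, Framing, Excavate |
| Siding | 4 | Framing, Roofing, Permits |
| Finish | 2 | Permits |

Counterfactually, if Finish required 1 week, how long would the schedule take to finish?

Actual critical path: Permits→Excavate→Framing→RoughElec = 6+6+5+9 = 26 ⇒ 26 weeks.
Finish is off the critical path — its longest chain is 8 weeks, giving 18 of slack.
No other chain overtakes it, so the finish is 26 weeks.

26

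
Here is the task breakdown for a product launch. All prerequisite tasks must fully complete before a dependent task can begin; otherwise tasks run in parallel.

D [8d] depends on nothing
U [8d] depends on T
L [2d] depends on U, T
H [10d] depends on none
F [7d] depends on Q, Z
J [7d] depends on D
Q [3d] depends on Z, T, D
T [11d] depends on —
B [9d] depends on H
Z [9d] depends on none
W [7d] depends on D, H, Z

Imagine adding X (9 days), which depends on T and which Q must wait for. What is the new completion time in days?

Originally the schedule takes 21 days.
With X inserted, Q now waits for max(Z, T, D, X).
New critical path: T→X→Q→F = 11+9+3+7 = 30 ⇒ 30 days.

30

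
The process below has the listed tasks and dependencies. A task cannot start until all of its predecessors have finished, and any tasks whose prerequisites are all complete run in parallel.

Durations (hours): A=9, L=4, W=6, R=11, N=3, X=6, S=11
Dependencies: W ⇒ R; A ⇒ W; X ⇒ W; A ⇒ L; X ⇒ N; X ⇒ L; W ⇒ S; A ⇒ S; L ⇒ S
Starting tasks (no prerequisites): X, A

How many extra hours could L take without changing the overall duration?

2

The longest chain is A→W→S = 9+6+11 = 26; overall finish 26 hours.
The longest chain containing L totals 24 hours.
Slack of L = 11 − 9 = 2 hours.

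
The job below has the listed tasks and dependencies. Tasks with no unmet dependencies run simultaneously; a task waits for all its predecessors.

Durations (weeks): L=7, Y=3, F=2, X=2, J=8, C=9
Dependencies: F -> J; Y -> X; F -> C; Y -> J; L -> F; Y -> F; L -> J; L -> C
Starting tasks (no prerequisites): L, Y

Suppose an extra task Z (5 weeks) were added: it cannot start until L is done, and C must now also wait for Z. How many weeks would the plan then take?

21

Originally the plan takes 18 weeks.
With Z inserted, C now waits for max(L, F, Z).
New critical path: L→Z→C = 7+5+9 = 21 ⇒ 21 weeks.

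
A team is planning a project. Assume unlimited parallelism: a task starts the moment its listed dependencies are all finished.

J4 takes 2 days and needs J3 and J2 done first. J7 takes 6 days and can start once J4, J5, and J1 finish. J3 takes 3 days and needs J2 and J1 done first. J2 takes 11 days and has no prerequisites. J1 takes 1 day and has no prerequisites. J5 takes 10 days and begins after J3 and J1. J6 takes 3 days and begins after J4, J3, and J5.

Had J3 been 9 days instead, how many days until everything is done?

36

Baseline: J2→J3→J5→J7 = 11+3+10+6 = 30 → 30 days.
J3 is on the critical path; changing it to 9 makes that path 36 days.
That remains the longest chain; total 36 days.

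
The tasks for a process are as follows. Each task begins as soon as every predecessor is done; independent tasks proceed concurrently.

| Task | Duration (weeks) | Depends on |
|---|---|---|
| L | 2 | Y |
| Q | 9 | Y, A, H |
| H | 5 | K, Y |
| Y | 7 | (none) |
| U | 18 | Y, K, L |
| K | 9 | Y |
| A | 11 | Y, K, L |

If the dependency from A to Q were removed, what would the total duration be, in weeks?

Before: longest chain Y→K→A→Q = 7+9+11+9 = 36, finish 36.
Without A→Q, Q's earliest start moves from 27 to 21.
After: Y→K→U = 7+9+18 = 34 → 34 weeks.

34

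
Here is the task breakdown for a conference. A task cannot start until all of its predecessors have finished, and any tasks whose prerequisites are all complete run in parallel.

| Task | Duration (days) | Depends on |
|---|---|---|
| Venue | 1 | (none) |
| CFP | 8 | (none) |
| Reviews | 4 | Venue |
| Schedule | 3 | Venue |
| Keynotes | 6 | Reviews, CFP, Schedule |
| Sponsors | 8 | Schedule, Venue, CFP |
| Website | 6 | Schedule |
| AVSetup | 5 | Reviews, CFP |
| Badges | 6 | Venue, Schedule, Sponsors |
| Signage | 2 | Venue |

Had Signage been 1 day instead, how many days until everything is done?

The binding path is CFP→Sponsors→Badges = 8+8+6 = 22; finish at 22 days.
The longest path through Signage is only 3 days, so Signage has float 19.
That remains the longest chain; total 22 days.

22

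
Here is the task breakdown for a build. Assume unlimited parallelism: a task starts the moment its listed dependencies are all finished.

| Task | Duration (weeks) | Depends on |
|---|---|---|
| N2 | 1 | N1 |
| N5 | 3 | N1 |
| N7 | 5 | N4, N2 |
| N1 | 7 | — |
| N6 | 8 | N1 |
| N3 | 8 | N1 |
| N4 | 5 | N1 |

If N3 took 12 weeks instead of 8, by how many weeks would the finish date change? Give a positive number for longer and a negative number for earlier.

Actual critical path: N1→N4→N7 = 7+5+5 = 17 ⇒ 17 weeks.
N3 has 2 weeks of float (longest path through it is 15).
The binding chain switches to N1→N3 = 7+12 = 19; finish 19 weeks.
Change in finish: 19 − 17 = +2 weeks.

2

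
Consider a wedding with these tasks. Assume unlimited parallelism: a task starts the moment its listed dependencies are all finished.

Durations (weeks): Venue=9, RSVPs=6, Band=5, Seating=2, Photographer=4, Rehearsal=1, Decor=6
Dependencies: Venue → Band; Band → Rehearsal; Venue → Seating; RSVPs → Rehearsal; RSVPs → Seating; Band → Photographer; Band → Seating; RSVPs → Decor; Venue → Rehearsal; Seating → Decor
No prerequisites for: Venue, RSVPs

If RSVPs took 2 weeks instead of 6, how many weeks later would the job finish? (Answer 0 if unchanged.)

Actual critical path: Venue→Band→Seating→Decor = 9+5+2+6 = 22 ⇒ 22 weeks.
The longest path through RSVPs is only 14 weeks, so RSVPs has float 8.
No other chain overtakes it, so the finish is 22 weeks.
Change in finish: 22 − 22 = +0 weeks.

0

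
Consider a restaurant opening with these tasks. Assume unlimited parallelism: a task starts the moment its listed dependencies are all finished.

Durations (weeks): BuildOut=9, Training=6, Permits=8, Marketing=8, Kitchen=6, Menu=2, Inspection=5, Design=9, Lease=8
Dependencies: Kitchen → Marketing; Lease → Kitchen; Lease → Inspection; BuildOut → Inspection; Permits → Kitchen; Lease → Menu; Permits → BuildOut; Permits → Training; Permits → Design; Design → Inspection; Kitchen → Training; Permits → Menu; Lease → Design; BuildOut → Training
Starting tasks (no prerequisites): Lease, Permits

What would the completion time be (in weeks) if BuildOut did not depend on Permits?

22

Before: longest chain Permits→BuildOut→Training = 8+9+6 = 23, finish 23.
Without Permits→BuildOut, BuildOut's earliest start moves from 8 to 0.
The longest chain is now Lease→Design→Inspection = 8+9+5 = 22, so the job takes 22 weeks.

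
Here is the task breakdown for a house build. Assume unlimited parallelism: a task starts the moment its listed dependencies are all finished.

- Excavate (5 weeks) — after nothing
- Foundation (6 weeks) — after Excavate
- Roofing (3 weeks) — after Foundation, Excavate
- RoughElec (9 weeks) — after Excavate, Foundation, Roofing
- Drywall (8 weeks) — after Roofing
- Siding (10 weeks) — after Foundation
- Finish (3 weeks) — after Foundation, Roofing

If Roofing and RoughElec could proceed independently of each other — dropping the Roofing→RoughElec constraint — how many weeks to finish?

Original critical path: Excavate→Foundation→Roofing→RoughElec = 5+6+3+9 = 23 ⇒ 23 weeks.
Without Roofing→RoughElec, RoughElec's earliest start moves from 14 to 11.
The longest chain is now Excavate→Foundation→Roofing→Drywall = 5+6+3+8 = 22, so the job takes 22 weeks.

22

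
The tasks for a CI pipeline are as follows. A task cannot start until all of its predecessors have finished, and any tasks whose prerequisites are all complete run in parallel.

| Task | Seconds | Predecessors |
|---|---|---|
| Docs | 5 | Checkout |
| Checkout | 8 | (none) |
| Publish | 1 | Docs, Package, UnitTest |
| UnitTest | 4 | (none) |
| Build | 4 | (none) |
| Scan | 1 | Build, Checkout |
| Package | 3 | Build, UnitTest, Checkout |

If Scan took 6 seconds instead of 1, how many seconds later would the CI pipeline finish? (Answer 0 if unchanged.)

0

As given, the longest chain is Checkout→Docs→Publish = 8+5+1 = 14, so the finish is 14 seconds.
Scan has 5 seconds of float (longest path through it is 9).
No other chain overtakes it, so the finish is 14 seconds.
Change in finish: 14 − 14 = +0 seconds.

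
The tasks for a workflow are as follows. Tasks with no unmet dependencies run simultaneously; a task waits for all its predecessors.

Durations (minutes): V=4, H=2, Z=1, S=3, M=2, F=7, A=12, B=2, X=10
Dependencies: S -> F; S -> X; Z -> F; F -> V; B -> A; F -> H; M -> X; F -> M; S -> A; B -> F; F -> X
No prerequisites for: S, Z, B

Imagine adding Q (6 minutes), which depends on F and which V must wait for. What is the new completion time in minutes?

22

Originally the plan takes 22 minutes.
With Q inserted, V now waits for max(F, Q).
New critical path: S→F→M→X = 3+7+2+10 = 22 ⇒ 22 minutes.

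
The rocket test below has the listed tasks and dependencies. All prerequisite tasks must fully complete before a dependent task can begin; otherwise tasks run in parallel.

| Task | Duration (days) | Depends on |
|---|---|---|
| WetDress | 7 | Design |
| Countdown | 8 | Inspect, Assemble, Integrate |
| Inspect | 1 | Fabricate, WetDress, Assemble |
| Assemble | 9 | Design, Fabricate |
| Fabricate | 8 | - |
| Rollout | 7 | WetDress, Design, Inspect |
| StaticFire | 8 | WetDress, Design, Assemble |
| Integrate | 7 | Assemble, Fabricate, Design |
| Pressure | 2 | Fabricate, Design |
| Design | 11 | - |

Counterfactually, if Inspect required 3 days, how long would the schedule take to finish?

35

Actual critical path: Design→Assemble→Integrate→Countdown = 11+9+7+8 = 35 ⇒ 35 days.
The longest path through Inspect is only 29 days, so Inspect has float 6.
The critical path is still Design→Assemble→Integrate→Countdown; finish is now 35 days.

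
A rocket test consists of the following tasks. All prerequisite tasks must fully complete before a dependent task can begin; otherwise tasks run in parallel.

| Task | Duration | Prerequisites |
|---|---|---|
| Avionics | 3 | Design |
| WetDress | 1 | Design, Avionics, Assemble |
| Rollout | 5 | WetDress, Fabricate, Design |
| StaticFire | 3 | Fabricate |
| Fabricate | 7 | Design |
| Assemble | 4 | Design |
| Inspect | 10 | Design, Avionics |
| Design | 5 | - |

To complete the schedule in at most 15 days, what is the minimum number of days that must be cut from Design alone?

Current finish: 18 days; target: 15.
Design is on every critical path, so each day cut from Design cuts the finish by one (this holds down to a finish of 14).
Need 18 − 15 = 3 days off Design → Design becomes 2 days, finish becomes 15.

3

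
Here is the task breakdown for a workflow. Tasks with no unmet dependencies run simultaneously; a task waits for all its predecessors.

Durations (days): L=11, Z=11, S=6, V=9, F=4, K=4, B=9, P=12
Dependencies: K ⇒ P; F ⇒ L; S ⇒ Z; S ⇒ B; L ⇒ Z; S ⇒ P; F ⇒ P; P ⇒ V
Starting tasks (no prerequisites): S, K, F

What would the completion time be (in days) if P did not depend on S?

26

Original critical path: S→P→V = 6+12+9 = 27 ⇒ 27 days.
Without S→P, P's earliest start moves from 6 to 4.
New critical path: F→L→Z = 4+11+11 = 26 ⇒ 26 days.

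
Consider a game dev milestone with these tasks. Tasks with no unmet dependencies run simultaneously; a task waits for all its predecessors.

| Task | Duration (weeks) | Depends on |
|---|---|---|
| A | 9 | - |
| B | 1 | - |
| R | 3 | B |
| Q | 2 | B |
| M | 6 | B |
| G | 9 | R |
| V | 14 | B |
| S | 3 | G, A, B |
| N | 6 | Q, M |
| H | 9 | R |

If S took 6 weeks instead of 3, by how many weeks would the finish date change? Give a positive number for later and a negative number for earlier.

The binding path is B→R→G→S = 1+3+9+3 = 16; finish at 16 weeks.
S is on the critical path; changing it to 6 makes that path 19 weeks.
That remains the longest chain; total 19 weeks.
Change in finish: 19 − 16 = +3 weeks.

3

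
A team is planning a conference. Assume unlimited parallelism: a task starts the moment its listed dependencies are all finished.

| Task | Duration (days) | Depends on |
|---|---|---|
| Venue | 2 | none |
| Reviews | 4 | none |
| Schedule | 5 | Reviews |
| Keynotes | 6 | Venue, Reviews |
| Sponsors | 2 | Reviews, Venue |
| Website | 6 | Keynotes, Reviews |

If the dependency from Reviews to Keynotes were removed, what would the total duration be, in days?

With the dependency in place, Reviews→Keynotes→Website = 4+6+6 = 16 sets the finish at 16 days.
Without Reviews→Keynotes, Keynotes's earliest start moves from 4 to 2.
After: Venue→Keynotes→Website = 2+6+6 = 14 → 14 days.

14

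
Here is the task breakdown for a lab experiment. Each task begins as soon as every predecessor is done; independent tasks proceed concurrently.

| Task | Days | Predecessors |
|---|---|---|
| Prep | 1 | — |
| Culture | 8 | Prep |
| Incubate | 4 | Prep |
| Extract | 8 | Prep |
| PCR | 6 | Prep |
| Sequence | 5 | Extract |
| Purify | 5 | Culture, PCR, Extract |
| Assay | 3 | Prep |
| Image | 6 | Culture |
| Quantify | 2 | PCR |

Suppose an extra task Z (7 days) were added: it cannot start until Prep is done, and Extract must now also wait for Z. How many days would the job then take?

21

Originally the job takes 15 days.
With Z inserted, Extract now waits for max(Prep, Z).
New critical path: Prep→Z→Extract→Sequence = 1+7+8+5 = 21 ⇒ 21 days.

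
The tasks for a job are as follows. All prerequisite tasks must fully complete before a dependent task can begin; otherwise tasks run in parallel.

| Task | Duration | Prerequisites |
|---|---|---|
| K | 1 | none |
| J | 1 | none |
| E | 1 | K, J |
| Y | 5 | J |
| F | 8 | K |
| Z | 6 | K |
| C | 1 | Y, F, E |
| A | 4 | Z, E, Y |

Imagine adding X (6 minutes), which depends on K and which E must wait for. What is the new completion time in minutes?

Originally the schedule takes 11 minutes.
With X inserted, E now waits for max(K, J, X).
New critical path: K→X→E→A = 1+6+1+4 = 12 ⇒ 12 minutes.

12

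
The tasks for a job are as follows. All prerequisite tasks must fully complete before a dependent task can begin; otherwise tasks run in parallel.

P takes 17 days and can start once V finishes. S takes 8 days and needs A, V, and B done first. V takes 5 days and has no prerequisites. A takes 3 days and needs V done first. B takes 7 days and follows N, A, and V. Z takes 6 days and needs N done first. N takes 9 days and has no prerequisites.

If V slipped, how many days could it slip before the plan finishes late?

Critical path: N→B→S = 9+7+8 = 24, so the finish is 24 days.
The longest chain containing V totals 23 days.
So V can slip 6 − 5 = 1 day.

1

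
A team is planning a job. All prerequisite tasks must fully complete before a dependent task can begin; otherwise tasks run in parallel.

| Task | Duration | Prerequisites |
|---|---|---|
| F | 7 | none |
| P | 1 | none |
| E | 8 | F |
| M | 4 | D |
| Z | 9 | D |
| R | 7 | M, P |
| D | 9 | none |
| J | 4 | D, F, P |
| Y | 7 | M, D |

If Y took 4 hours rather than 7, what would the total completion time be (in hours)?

20

Critical path before the change: D→M→Y = 9+4+7 = 20 giving 20 hours.
Y is on the critical path; changing it to 4 makes that path 17 hours.
New critical path: D→M→R = 9+4+7 = 20 ⇒ 20 hours.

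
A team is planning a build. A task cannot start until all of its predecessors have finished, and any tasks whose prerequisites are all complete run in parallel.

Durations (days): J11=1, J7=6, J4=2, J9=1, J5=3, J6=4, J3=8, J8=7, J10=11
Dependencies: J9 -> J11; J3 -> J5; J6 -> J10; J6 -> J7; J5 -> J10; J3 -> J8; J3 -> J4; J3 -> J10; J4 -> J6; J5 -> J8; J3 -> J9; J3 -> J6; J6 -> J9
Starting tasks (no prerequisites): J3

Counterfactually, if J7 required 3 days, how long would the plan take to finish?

25

Actual critical path: J3→J4→J6→J10 = 8+2+4+11 = 25 ⇒ 25 days.
J7 has 5 days of float (longest path through it is 20).
The critical path is still J3→J4→J6→J10; finish is now 25 days.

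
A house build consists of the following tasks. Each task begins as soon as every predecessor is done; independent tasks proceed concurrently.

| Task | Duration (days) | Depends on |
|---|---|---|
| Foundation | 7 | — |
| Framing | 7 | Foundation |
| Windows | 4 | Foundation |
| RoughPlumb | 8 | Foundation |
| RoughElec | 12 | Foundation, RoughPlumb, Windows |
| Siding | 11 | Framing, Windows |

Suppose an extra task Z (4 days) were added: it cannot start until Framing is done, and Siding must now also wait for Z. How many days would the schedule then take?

Originally the schedule takes 27 days.
With Z inserted, Siding now waits for max(Framing, Windows, Z).
New critical path: Foundation→Framing→Z→Siding = 7+7+4+11 = 29 ⇒ 29 days.

29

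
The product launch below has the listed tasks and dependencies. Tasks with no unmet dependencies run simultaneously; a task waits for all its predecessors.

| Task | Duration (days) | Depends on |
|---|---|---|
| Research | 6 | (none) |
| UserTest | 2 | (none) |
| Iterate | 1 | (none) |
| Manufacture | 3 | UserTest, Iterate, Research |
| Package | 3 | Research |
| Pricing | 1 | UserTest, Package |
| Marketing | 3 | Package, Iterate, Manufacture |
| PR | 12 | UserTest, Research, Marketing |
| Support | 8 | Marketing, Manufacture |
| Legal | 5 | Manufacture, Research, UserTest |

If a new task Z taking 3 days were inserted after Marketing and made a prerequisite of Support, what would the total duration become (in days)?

Originally the product launch takes 24 days.
With Z inserted, Support now waits for max(Marketing, Manufacture, Z).
New critical path: Research→Manufacture→Marketing→PR = 6+3+3+12 = 24 ⇒ 24 days.

24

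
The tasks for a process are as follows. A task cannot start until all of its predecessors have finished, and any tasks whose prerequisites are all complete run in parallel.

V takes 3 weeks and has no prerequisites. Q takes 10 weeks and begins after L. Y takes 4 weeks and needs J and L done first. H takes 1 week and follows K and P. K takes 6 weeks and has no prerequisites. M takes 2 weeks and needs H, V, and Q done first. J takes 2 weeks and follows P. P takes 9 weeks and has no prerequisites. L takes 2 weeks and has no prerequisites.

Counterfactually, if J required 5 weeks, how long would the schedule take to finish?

Baseline: P→J→Y = 9+2+4 = 15 → 15 weeks.
Since J is critical, the +3 change carries straight to that chain (now 18 weeks).
The critical path is still P→J→Y; finish is now 18 weeks.

18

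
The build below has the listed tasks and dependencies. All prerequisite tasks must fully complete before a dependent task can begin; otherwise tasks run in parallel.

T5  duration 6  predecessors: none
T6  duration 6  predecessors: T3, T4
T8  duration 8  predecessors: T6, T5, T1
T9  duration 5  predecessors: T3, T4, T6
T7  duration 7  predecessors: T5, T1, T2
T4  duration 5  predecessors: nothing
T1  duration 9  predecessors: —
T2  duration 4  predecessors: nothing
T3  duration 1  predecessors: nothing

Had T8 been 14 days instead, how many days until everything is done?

25

As given, the longest chain is T4→T6→T8 = 5+6+8 = 19, so the finish is 19 days.
T8 lies on that path, so at 14 days the path becomes 25 days.
The critical path is still T4→T6→T8; finish is now 25 days.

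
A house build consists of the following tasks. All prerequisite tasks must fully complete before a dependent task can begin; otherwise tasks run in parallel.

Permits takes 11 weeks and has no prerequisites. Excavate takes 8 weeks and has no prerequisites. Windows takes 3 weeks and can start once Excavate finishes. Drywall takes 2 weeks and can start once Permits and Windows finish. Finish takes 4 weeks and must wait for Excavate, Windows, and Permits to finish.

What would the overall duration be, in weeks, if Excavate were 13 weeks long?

Actual critical path: Excavate→Windows→Finish = 8+3+4 = 15 ⇒ 15 weeks.
Excavate is on the critical path; changing it to 13 makes that path 20 weeks.
No other chain overtakes it, so the finish is 20 weeks.

20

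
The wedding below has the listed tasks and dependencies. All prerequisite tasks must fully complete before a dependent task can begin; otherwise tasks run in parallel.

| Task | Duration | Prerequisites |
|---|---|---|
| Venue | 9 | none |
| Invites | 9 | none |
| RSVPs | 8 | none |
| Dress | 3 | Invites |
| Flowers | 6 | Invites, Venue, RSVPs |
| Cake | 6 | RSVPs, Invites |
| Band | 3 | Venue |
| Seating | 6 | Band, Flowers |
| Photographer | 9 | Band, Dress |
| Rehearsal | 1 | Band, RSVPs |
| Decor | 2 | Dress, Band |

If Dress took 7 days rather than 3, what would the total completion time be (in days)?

25

The binding path is Invites→Dress→Photographer = 9+3+9 = 21; finish at 21 days.
Since Dress is critical, the +4 change carries straight to that chain (now 25 days).
No other chain overtakes it, so the finish is 25 days.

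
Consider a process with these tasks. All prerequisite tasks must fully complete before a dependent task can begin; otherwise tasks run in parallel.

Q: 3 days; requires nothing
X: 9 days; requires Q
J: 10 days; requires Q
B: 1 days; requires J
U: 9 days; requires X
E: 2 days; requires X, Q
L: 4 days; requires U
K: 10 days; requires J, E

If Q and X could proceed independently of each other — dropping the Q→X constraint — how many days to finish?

Before: longest chain Q→X→U→L = 3+9+9+4 = 25, finish 25.
Without Q→X, X's earliest start moves from 3 to 0.
The longest chain is now Q→J→K = 3+10+10 = 23, so the process takes 23 days.

23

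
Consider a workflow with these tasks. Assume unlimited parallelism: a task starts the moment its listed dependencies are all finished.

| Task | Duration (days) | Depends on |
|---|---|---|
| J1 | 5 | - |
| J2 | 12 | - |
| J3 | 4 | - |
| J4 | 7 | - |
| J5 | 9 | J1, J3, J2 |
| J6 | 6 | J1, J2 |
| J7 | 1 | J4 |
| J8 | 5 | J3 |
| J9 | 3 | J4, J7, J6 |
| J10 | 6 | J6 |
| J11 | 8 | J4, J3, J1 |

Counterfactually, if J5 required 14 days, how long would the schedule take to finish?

26

Critical path before the change: J2→J6→J10 = 12+6+6 = 24 giving 24 days.
J5 is off the critical path — its longest chain is 21 days, giving 3 of slack.
The binding chain switches to J2→J5 = 12+14 = 26; finish 26 days.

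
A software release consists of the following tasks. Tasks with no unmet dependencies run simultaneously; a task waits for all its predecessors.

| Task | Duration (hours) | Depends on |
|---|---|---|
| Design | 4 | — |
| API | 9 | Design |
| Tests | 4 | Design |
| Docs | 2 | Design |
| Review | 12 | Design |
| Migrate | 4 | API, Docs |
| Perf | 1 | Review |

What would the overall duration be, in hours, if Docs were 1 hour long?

17

Critical path before the change: Design→API→Migrate = 4+9+4 = 17 giving 17 hours.
Docs has 7 hours of float (longest path through it is 10).
The critical path is still Design→API→Migrate; finish is now 17 hours.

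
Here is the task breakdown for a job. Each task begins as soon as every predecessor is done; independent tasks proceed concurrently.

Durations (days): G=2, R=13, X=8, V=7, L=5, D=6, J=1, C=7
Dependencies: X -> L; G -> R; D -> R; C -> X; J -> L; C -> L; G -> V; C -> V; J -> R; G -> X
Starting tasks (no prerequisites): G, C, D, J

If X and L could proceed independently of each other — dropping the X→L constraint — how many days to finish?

Before: longest chain C→X→L = 7+8+5 = 20, finish 20.
Without X→L, L's earliest start moves from 15 to 7.
New critical path: D→R = 6+13 = 19 ⇒ 19 days.

19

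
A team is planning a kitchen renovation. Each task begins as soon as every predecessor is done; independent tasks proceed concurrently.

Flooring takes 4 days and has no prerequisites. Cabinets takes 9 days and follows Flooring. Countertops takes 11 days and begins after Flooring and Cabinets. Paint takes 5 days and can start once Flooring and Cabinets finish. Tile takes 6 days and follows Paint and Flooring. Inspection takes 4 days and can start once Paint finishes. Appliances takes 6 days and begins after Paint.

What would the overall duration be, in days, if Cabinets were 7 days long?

Actual critical path: Flooring→Cabinets→Countertops = 4+9+11 = 24 ⇒ 24 days.
Cabinets lies on that path, so at 7 days the path becomes 22 days.
That remains the longest chain; total 22 days.

22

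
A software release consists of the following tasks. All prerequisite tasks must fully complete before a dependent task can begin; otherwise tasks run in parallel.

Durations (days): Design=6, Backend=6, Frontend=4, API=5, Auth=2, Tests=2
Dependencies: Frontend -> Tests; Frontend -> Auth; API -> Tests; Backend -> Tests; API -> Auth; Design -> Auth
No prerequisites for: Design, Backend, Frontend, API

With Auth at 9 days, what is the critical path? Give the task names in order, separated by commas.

Design, Auth

As given, the longest chain is Design→Auth = 6+2 = 8, so the finish is 8 days.
Auth lies on that path, so at 9 days the path becomes 15 days.
The critical path is still Design→Auth; finish is now 15 days.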